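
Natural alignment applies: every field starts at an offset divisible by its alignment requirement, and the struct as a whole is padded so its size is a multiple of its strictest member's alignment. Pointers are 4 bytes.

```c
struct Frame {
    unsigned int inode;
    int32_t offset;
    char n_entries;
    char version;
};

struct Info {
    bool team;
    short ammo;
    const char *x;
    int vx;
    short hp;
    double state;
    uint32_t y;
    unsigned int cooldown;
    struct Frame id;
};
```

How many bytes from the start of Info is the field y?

24

Frame: inode at 0 (size 4, align 4) → ends 4; offset at 4 (size 4, align 4) → ends 8; n_entries at 8 (size 1, align 1) → ends 9; version at 9 (size 1, align 1) → ends 10; tail pad 2 to reach multiple of 4; total 12 bytes, alignment 4
team at 0 (size 1, align 1) → ends 1
pad 1 to align 2 for ammo
ammo at 2 (size 2, align 2) → ends 4
x at 4 (size 4, align 4) → ends 8
vx at 8 (size 4, align 4) → ends 12
hp at 12 (size 2, align 2) → ends 14
pad 2 to align 8 for state
state at 16 (size 8, align 8) → ends 24
y at 24 (size 4, align 4) → ends 28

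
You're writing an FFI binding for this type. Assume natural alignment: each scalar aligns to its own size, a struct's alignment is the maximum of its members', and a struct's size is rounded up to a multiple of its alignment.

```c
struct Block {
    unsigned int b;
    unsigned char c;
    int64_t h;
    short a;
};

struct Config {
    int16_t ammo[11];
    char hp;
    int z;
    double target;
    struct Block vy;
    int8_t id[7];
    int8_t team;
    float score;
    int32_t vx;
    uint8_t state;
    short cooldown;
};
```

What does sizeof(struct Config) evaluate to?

Block: 0..4  b  (4B, 4-aligned); 4..5  c  (1B, 1-aligned); 5..8  -- padding (3B); 8..16  h  (8B, 8-aligned); 16..18  a  (2B, 2-aligned); 18..24  -- tail padding (6B); sizeof = 24, alignof = 8
0..22  ammo  (22B, 2-aligned)
22..23  hp  (1B, 1-aligned)
23..24  -- padding (1B)
24..28  z  (4B, 4-aligned)
28..32  -- padding (4B)
32..40  target  (8B, 8-aligned)
40..64  vy  (24B, 8-aligned)
64..71  id  (7B, 1-aligned)
71..72  team  (1B, 1-aligned)
72..76  score  (4B, 4-aligned)
76..80  vx  (4B, 4-aligned)
80..81  state  (1B, 1-aligned)
81..82  -- padding (1B)
82..84  cooldown  (2B, 2-aligned)
84..88  -- tail padding (4B)
sizeof = 88, alignof = 8

88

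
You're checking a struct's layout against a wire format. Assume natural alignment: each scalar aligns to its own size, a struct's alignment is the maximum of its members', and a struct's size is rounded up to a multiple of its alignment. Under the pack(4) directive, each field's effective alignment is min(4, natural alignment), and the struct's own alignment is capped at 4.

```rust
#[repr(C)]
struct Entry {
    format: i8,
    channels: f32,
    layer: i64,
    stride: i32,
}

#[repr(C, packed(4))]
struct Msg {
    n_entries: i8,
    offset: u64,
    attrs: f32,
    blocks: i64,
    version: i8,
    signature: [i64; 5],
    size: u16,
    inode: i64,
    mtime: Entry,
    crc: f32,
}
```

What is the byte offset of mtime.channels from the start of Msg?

84

Entry: format at 0 (size 1, align 1) → ends 1; pad 3 to align 4 for channels; channels at 4 (size 4, align 4) → ends 8; layer at 8 (size 8, align 8) → ends 16; stride at 16 (size 4, align 4) → ends 20; tail pad 4 to reach multiple of 8; total 24 bytes, alignment 8
n_entries at 0 (size 1, align 1) → ends 1
pad 3 to align 4 for offset
offset at 4 (size 8, align 4) → ends 12
attrs at 12 (size 4, align 4) → ends 16
blocks at 16 (size 8, align 4) → ends 24
version at 24 (size 1, align 1) → ends 25
pad 3 to align 4 for signature
signature at 28 (size 40, align 4) → ends 68
size at 68 (size 2, align 2) → ends 70
pad 2 to align 4 for inode
inode at 72 (size 8, align 4) → ends 80
mtime at 80 (size 24, align 4) → ends 104
within Entry: channels at 4
80 + 4 = 84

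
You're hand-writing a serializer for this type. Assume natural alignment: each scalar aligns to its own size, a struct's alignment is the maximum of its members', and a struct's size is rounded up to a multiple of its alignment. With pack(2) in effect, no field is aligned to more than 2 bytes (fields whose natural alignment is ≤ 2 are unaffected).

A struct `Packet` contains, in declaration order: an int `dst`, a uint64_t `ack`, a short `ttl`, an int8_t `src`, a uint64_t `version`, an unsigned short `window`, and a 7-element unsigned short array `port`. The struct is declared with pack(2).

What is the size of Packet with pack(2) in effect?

40

dst at 0 (size 4, align 2) → ends 4
ack at 4 (size 8, align 2) → ends 12
ttl at 12 (size 2, align 2) → ends 14
src at 14 (size 1, align 1) → ends 15
pad 1 to align 2 for version
version at 16 (size 8, align 2) → ends 24
window at 24 (size 2, align 2) → ends 26
port at 26 (size 14, align 2) → ends 40
total 40 bytes, alignment 2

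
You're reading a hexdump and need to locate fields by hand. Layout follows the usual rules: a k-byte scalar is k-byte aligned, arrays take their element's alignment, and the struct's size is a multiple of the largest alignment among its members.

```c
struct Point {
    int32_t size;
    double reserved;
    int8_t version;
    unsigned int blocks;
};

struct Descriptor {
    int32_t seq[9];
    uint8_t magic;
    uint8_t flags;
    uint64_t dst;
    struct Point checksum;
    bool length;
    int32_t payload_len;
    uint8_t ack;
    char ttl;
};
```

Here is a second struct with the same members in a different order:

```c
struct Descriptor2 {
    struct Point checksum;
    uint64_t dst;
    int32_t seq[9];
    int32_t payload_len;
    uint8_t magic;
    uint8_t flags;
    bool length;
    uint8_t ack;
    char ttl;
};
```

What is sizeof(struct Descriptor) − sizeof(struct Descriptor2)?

Point: @0: size [4B, align 4] → 4; +4 pad (align 8); @8: reserved [8B, align 8] → 16; @16: version [1B, align 1] → 17; +3 pad (align 4); @20: blocks [4B, align 4] → 24; size 24, align 8
@0: seq [36B, align 4] → 36
@36: magic [1B, align 1] → 37
@37: flags [1B, align 1] → 38
+2 pad (align 8)
@40: dst [8B, align 8] → 48
@48: checksum [24B, align 8] → 72
@72: length [1B, align 1] → 73
+3 pad (align 4)
@76: payload_len [4B, align 4] → 80
@80: ack [1B, align 1] → 81
@81: ttl [1B, align 1] → 82
+6 tail pad (align 8)
size 88, align 8
— Descriptor2 —
@0: checksum [24B, align 8] → 24
@24: dst [8B, align 8] → 32
@32: seq [36B, align 4] → 68
@68: payload_len [4B, align 4] → 72
@72: magic [1B, align 1] → 73
@73: flags [1B, align 1] → 74
@74: length [1B, align 1] → 75
@75: ack [1B, align 1] → 76
@76: ttl [1B, align 1] → 77
+3 tail pad (align 8)
size 80, align 8
88 − 80 = 8

8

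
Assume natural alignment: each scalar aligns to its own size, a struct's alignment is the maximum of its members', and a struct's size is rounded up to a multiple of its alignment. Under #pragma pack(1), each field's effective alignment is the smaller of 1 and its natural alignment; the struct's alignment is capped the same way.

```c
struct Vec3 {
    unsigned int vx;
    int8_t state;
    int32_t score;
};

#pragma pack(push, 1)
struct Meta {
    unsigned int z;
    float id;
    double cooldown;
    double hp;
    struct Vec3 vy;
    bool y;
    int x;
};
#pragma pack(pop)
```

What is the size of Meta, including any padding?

Vec3: vx at 0 (size 4, align 4) → ends 4; state at 4 (size 1, align 1) → ends 5; pad 3 to align 4 for score; score at 8 (size 4, align 4) → ends 12; total 12 bytes, alignment 4
z at 0 (size 4, align 1) → ends 4
id at 4 (size 4, align 1) → ends 8
cooldown at 8 (size 8, align 1) → ends 16
hp at 16 (size 8, align 1) → ends 24
vy at 24 (size 12, align 1) → ends 36
y at 36 (size 1, align 1) → ends 37
x at 37 (size 4, align 1) → ends 41
total 41 bytes, alignment 1

41 bytes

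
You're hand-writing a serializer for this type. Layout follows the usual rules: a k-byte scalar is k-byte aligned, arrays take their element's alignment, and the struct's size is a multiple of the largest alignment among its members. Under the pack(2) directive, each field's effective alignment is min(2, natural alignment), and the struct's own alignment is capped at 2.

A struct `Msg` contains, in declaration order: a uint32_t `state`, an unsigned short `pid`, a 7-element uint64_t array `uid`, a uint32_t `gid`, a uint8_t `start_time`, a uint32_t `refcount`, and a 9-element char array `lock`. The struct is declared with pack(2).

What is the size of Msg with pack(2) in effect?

state at 0 (size 4, align 2) → ends 4
pid at 4 (size 2, align 2) → ends 6
uid at 6 (size 56, align 2) → ends 62
gid at 62 (size 4, align 2) → ends 66
start_time at 66 (size 1, align 1) → ends 67
pad 1 to align 2 for refcount
refcount at 68 (size 4, align 2) → ends 72
lock at 72 (size 9, align 1) → ends 81
tail pad 1 to reach multiple of 2
total 82 bytes, alignment 2

82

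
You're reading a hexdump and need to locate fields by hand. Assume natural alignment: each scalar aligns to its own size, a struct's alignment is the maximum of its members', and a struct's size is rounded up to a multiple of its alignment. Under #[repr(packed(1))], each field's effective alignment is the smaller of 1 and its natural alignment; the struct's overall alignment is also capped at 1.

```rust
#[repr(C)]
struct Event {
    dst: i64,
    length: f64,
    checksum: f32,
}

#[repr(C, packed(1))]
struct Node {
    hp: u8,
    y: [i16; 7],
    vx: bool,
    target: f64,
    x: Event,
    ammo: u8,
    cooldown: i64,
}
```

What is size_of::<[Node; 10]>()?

Event: dst at 0 (size 8, align 8) → ends 8; length at 8 (size 8, align 8) → ends 16; checksum at 16 (size 4, align 4) → ends 20; tail pad 4 to reach multiple of 8; total 24 bytes, alignment 8
hp at 0 (size 1, align 1) → ends 1
y at 1 (size 14, align 1) → ends 15
vx at 15 (size 1, align 1) → ends 16
target at 16 (size 8, align 1) → ends 24
x at 24 (size 24, align 1) → ends 48
ammo at 48 (size 1, align 1) → ends 49
cooldown at 49 (size 8, align 1) → ends 57
total 57 bytes, alignment 1
array of 10: 10 × 57 = 570

570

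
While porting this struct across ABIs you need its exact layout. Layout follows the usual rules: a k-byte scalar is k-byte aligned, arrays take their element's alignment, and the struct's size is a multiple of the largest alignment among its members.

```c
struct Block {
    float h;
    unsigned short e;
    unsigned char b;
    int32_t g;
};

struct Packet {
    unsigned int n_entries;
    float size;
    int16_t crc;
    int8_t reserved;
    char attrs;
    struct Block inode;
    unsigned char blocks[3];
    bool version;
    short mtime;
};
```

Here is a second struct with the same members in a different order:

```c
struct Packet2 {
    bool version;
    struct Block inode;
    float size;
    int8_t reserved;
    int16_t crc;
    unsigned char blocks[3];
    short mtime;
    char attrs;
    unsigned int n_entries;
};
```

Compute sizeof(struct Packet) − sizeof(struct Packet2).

Block: 0..4  h  (4B, 4-aligned); 4..6  e  (2B, 2-aligned); 6..7  b  (1B, 1-aligned); 7..8  -- padding (1B); 8..12  g  (4B, 4-aligned); sizeof = 12, alignof = 4
0..4  n_entries  (4B, 4-aligned)
4..8  size  (4B, 4-aligned)
8..10  crc  (2B, 2-aligned)
10..11  reserved  (1B, 1-aligned)
11..12  attrs  (1B, 1-aligned)
12..24  inode  (12B, 4-aligned)
24..27  blocks  (3B, 1-aligned)
27..28  version  (1B, 1-aligned)
28..30  mtime  (2B, 2-aligned)
30..32  -- tail padding (2B)
sizeof = 32, alignof = 4
— Packet2 —
0..1  version  (1B, 1-aligned)
1..4  -- padding (3B)
4..16  inode  (12B, 4-aligned)
16..20  size  (4B, 4-aligned)
20..21  reserved  (1B, 1-aligned)
21..22  -- padding (1B)
22..24  crc  (2B, 2-aligned)
24..27  blocks  (3B, 1-aligned)
27..28  -- padding (1B)
28..30  mtime  (2B, 2-aligned)
30..31  attrs  (1B, 1-aligned)
31..32  -- padding (1B)
32..36  n_entries  (4B, 4-aligned)
sizeof = 36, alignof = 4
32 − 36 = -4

-4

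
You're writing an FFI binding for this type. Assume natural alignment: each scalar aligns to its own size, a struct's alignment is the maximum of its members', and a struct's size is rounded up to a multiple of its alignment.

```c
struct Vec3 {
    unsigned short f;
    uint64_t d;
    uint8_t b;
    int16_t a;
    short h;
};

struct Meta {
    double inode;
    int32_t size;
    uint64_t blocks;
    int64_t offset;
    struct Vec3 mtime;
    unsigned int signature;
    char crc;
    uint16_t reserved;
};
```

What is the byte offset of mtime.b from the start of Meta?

Vec3: f at 0 (size 2, align 2) → ends 2; pad 6 to align 8 for d; d at 8 (size 8, align 8) → ends 16; b at 16 (size 1, align 1) → ends 17; pad 1 to align 2 for a; a at 18 (size 2, align 2) → ends 20; h at 20 (size 2, align 2) → ends 22; tail pad 2 to reach multiple of 8; total 24 bytes, alignment 8
inode at 0 (size 8, align 8) → ends 8
size at 8 (size 4, align 4) → ends 12
pad 4 to align 8 for blocks
blocks at 16 (size 8, align 8) → ends 24
offset at 24 (size 8, align 8) → ends 32
mtime at 32 (size 24, align 8) → ends 56
within Vec3: b at 16
32 + 16 = 48

48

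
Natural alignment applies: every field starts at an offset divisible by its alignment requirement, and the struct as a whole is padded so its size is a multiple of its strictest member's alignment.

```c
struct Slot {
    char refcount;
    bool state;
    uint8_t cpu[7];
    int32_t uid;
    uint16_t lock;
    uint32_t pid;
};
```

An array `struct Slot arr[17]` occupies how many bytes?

408

@0: refcount [1B, align 1] → 1
@1: state [1B, align 1] → 2
@2: cpu [7B, align 1] → 9
+3 pad (align 4)
@12: uid [4B, align 4] → 16
@16: lock [2B, align 2] → 18
+2 pad (align 4)
@20: pid [4B, align 4] → 24
size 24, align 4
array of 17: 17 × 24 = 408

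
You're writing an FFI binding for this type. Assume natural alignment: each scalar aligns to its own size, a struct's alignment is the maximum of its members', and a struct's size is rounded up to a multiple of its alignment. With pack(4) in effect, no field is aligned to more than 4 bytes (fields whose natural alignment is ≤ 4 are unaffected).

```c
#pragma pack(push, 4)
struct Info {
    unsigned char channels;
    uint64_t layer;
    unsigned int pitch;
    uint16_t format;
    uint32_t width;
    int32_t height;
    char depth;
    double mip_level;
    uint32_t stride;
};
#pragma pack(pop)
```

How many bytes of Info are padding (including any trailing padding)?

8

@0: channels [1B, align 1] → 1
+3 pad (align 4)
@4: layer [8B, align 4] → 12
@12: pitch [4B, align 4] → 16
@16: format [2B, align 2] → 18
+2 pad (align 4)
@20: width [4B, align 4] → 24
@24: height [4B, align 4] → 28
@28: depth [1B, align 1] → 29
+3 pad (align 4)
@32: mip_level [8B, align 4] → 40
@40: stride [4B, align 4] → 44
size 44, align 4
data bytes 36, size 44 → padding 8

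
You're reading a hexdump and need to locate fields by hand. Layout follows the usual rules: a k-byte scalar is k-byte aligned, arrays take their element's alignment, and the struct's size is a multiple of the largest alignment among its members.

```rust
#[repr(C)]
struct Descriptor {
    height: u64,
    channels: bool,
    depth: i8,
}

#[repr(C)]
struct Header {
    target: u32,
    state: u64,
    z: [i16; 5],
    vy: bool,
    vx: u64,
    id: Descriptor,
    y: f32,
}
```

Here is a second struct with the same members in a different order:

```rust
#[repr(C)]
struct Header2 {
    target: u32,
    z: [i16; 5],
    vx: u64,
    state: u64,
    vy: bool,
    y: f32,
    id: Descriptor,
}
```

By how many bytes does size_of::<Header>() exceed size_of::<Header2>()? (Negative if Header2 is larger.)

Descriptor: @0: height [8B, align 8] → 8; @8: channels [1B, align 1] → 9; @9: depth [1B, align 1] → 10; +6 tail pad (align 8); size 16, align 8
@0: target [4B, align 4] → 4
+4 pad (align 8)
@8: state [8B, align 8] → 16
@16: z [10B, align 2] → 26
@26: vy [1B, align 1] → 27
+5 pad (align 8)
@32: vx [8B, align 8] → 40
@40: id [16B, align 8] → 56
@56: y [4B, align 4] → 60
+4 tail pad (align 8)
size 64, align 8
— Header2 —
@0: target [4B, align 4] → 4
@4: z [10B, align 2] → 14
+2 pad (align 8)
@16: vx [8B, align 8] → 24
@24: state [8B, align 8] → 32
@32: vy [1B, align 1] → 33
+3 pad (align 4)
@36: y [4B, align 4] → 40
@40: id [16B, align 8] → 56
size 56, align 8
64 − 56 = 8

8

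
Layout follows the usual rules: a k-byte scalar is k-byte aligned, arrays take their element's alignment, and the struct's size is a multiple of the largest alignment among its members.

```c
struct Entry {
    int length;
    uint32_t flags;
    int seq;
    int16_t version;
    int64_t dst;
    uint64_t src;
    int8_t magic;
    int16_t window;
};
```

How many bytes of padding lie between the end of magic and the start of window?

0..4  length  (4B, 4-aligned)
4..8  flags  (4B, 4-aligned)
8..12  seq  (4B, 4-aligned)
12..14  version  (2B, 2-aligned)
14..16  -- padding (2B)
16..24  dst  (8B, 8-aligned)
24..32  src  (8B, 8-aligned)
32..33  magic  (1B, 1-aligned)
33..34  -- padding (1B)
34..36  window  (2B, 2-aligned)

1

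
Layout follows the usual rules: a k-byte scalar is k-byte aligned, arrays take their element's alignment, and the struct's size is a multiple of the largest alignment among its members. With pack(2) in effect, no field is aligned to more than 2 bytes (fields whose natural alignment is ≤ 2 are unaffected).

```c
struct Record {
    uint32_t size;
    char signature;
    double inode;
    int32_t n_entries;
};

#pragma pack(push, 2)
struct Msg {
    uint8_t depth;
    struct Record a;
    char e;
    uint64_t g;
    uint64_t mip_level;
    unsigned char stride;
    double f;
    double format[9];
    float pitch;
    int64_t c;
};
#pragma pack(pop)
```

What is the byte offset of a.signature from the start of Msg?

6

Record: 0..4  size  (4B, 4-aligned); 4..5  signature  (1B, 1-aligned); 5..8  -- padding (3B); 8..16  inode  (8B, 8-aligned); 16..20  n_entries  (4B, 4-aligned); 20..24  -- tail padding (4B); sizeof = 24, alignof = 8
0..1  depth  (1B, 1-aligned)
1..2  -- padding (1B)
2..26  a  (24B, 2-aligned)
within Record: signature at 4
2 + 4 = 6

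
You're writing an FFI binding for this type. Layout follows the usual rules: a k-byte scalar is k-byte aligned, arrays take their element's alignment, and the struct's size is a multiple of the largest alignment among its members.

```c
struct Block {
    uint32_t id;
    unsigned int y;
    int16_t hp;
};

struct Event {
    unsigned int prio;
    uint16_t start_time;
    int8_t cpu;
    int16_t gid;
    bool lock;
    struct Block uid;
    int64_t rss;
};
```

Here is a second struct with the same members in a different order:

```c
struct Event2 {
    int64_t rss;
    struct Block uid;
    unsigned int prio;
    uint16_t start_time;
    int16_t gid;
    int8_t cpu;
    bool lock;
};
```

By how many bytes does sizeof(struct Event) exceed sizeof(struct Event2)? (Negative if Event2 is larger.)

0

Block: id at 0 (size 4, align 4) → ends 4; y at 4 (size 4, align 4) → ends 8; hp at 8 (size 2, align 2) → ends 10; tail pad 2 to reach multiple of 4; total 12 bytes, alignment 4
prio at 0 (size 4, align 4) → ends 4
start_time at 4 (size 2, align 2) → ends 6
cpu at 6 (size 1, align 1) → ends 7
pad 1 to align 2 for gid
gid at 8 (size 2, align 2) → ends 10
lock at 10 (size 1, align 1) → ends 11
pad 1 to align 4 for uid
uid at 12 (size 12, align 4) → ends 24
rss at 24 (size 8, align 8) → ends 32
total 32 bytes, alignment 8
— Event2 —
rss at 0 (size 8, align 8) → ends 8
uid at 8 (size 12, align 4) → ends 20
prio at 20 (size 4, align 4) → ends 24
start_time at 24 (size 2, align 2) → ends 26
gid at 26 (size 2, align 2) → ends 28
cpu at 28 (size 1, align 1) → ends 29
lock at 29 (size 1, align 1) → ends 30
tail pad 2 to reach multiple of 8
total 32 bytes, alignment 8
32 − 32 = 0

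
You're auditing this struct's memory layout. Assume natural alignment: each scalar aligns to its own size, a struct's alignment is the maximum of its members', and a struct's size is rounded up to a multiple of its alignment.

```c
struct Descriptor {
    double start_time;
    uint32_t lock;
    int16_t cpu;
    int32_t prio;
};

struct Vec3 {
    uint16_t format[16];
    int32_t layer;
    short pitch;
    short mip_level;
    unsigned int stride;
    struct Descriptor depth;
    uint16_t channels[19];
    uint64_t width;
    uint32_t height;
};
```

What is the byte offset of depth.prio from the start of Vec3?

Descriptor: start_time at 0 (size 8, align 8) → ends 8; lock at 8 (size 4, align 4) → ends 12; cpu at 12 (size 2, align 2) → ends 14; pad 2 to align 4 for prio; prio at 16 (size 4, align 4) → ends 20; tail pad 4 to reach multiple of 8; total 24 bytes, alignment 8
format at 0 (size 32, align 2) → ends 32
layer at 32 (size 4, align 4) → ends 36
pitch at 36 (size 2, align 2) → ends 38
mip_level at 38 (size 2, align 2) → ends 40
stride at 40 (size 4, align 4) → ends 44
pad 4 to align 8 for depth
depth at 48 (size 24, align 8) → ends 72
within Descriptor: prio at 16
48 + 16 = 64

64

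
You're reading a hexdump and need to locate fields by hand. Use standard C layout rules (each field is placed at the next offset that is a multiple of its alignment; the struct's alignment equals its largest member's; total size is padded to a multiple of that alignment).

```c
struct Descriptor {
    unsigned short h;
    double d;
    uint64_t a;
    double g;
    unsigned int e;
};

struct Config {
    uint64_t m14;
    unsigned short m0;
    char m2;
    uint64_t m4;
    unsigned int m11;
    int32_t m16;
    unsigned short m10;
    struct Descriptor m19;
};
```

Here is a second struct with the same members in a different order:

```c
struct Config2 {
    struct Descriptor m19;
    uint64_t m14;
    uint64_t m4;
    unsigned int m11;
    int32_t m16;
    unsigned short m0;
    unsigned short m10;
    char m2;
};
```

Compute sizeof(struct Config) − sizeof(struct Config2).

8

Descriptor: 0..2  h  (2B, 2-aligned); 2..8  -- padding (6B); 8..16  d  (8B, 8-aligned); 16..24  a  (8B, 8-aligned); 24..32  g  (8B, 8-aligned); 32..36  e  (4B, 4-aligned); 36..40  -- tail padding (4B); sizeof = 40, alignof = 8
0..8  m14  (8B, 8-aligned)
8..10  m0  (2B, 2-aligned)
10..11  m2  (1B, 1-aligned)
11..16  -- padding (5B)
16..24  m4  (8B, 8-aligned)
24..28  m11  (4B, 4-aligned)
28..32  m16  (4B, 4-aligned)
32..34  m10  (2B, 2-aligned)
34..40  -- padding (6B)
40..80  m19  (40B, 8-aligned)
sizeof = 80, alignof = 8
— Config2 —
0..40  m19  (40B, 8-aligned)
40..48  m14  (8B, 8-aligned)
48..56  m4  (8B, 8-aligned)
56..60  m11  (4B, 4-aligned)
60..64  m16  (4B, 4-aligned)
64..66  m0  (2B, 2-aligned)
66..68  m10  (2B, 2-aligned)
68..69  m2  (1B, 1-aligned)
69..72  -- tail padding (3B)
sizeof = 72, alignof = 8
80 − 72 = 8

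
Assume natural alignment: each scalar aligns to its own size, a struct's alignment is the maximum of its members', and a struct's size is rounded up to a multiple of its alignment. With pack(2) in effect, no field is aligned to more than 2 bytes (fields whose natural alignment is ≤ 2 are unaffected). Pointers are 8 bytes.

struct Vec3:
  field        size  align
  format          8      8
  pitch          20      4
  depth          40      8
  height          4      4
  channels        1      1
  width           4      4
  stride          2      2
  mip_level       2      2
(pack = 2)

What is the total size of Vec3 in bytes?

82

0..8  format  (8B, 2-aligned)
8..28  pitch  (20B, 2-aligned)
28..68  depth  (40B, 2-aligned)
68..72  height  (4B, 2-aligned)
72..73  channels  (1B, 1-aligned)
73..74  -- padding (1B)
74..78  width  (4B, 2-aligned)
78..80  stride  (2B, 2-aligned)
80..82  mip_level  (2B, 2-aligned)
sizeof = 82, alignof = 2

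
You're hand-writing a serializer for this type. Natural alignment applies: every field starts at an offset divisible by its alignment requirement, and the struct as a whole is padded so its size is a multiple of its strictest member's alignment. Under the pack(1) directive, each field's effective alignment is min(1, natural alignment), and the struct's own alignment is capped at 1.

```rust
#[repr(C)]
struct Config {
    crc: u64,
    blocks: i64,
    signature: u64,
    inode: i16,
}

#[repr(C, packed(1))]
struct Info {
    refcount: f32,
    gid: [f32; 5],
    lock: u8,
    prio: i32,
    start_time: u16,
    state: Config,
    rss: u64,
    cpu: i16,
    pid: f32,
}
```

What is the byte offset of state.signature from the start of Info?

47

Config: 0..8  crc  (8B, 8-aligned); 8..16  blocks  (8B, 8-aligned); 16..24  signature  (8B, 8-aligned); 24..26  inode  (2B, 2-aligned); 26..32  -- tail padding (6B); sizeof = 32, alignof = 8
0..4  refcount  (4B, 1-aligned)
4..24  gid  (20B, 1-aligned)
24..25  lock  (1B, 1-aligned)
25..29  prio  (4B, 1-aligned)
29..31  start_time  (2B, 1-aligned)
31..63  state  (32B, 1-aligned)
within Config: signature at 16
31 + 16 = 47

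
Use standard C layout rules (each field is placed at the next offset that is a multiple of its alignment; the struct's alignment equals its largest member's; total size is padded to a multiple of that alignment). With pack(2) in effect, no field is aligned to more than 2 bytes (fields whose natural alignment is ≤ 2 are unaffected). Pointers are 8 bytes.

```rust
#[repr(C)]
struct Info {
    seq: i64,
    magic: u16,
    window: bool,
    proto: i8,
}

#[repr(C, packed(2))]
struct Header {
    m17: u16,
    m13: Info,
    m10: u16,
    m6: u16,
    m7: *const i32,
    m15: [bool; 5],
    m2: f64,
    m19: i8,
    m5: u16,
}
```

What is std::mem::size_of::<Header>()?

Info: 0..8  seq  (8B, 8-aligned); 8..10  magic  (2B, 2-aligned); 10..11  window  (1B, 1-aligned); 11..12  proto  (1B, 1-aligned); 12..16  -- tail padding (4B); sizeof = 16, alignof = 8
0..2  m17  (2B, 2-aligned)
2..18  m13  (16B, 2-aligned)
18..20  m10  (2B, 2-aligned)
20..22  m6  (2B, 2-aligned)
22..30  m7  (8B, 2-aligned)
30..35  m15  (5B, 1-aligned)
35..36  -- padding (1B)
36..44  m2  (8B, 2-aligned)
44..45  m19  (1B, 1-aligned)
45..46  -- padding (1B)
46..48  m5  (2B, 2-aligned)
sizeof = 48, alignof = 2

48 bytes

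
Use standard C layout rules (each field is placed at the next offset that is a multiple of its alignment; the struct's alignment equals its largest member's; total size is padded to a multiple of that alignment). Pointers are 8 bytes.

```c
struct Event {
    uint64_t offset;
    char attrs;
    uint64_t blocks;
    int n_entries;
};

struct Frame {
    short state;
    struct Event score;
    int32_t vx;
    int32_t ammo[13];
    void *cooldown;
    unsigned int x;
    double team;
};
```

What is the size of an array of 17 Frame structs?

Event: 0..8  offset  (8B, 8-aligned); 8..9  attrs  (1B, 1-aligned); 9..16  -- padding (7B); 16..24  blocks  (8B, 8-aligned); 24..28  n_entries  (4B, 4-aligned); 28..32  -- tail padding (4B); sizeof = 32, alignof = 8
0..2  state  (2B, 2-aligned)
2..8  -- padding (6B)
8..40  score  (32B, 8-aligned)
40..44  vx  (4B, 4-aligned)
44..96  ammo  (52B, 4-aligned)
96..104  cooldown  (8B, 8-aligned)
104..108  x  (4B, 4-aligned)
108..112  -- padding (4B)
112..120  team  (8B, 8-aligned)
sizeof = 120, alignof = 8
array of 17: 17 × 120 = 2040

2040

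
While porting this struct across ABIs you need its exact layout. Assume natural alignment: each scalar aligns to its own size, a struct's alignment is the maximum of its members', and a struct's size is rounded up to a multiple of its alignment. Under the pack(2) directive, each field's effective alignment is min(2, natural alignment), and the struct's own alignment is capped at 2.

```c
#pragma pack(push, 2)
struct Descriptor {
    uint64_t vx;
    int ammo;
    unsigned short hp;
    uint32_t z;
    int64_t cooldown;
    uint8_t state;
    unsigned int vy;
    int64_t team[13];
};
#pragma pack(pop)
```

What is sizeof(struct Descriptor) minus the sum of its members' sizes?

1

vx at 0 (size 8, align 2) → ends 8
ammo at 8 (size 4, align 2) → ends 12
hp at 12 (size 2, align 2) → ends 14
z at 14 (size 4, align 2) → ends 18
cooldown at 18 (size 8, align 2) → ends 26
state at 26 (size 1, align 1) → ends 27
pad 1 to align 2 for vy
vy at 28 (size 4, align 2) → ends 32
team at 32 (size 104, align 2) → ends 136
total 136 bytes, alignment 2
data bytes 135, size 136 → padding 1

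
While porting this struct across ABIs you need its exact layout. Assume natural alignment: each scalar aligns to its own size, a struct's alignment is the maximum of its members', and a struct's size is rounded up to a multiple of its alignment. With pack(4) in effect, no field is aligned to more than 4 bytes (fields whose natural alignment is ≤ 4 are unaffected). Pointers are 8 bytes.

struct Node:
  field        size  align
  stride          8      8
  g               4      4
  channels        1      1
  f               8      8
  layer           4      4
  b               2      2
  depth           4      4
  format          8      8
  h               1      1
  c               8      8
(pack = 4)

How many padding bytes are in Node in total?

0..8  stride  (8B, 4-aligned)
8..12  g  (4B, 4-aligned)
12..13  channels  (1B, 1-aligned)
13..16  -- padding (3B)
16..24  f  (8B, 4-aligned)
24..28  layer  (4B, 4-aligned)
28..30  b  (2B, 2-aligned)
30..32  -- padding (2B)
32..36  depth  (4B, 4-aligned)
36..44  format  (8B, 4-aligned)
44..45  h  (1B, 1-aligned)
45..48  -- padding (3B)
48..56  c  (8B, 4-aligned)
sizeof = 56, alignof = 4
data bytes 48, size 56 → padding 8

8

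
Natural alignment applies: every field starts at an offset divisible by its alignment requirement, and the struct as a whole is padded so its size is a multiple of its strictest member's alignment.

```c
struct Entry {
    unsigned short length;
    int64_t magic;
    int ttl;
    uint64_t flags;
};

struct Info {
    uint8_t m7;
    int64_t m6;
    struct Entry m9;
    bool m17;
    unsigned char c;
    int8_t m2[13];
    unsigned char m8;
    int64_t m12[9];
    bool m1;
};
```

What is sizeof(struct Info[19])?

Entry: @0: length [2B, align 2] → 2; +6 pad (align 8); @8: magic [8B, align 8] → 16; @16: ttl [4B, align 4] → 20; +4 pad (align 8); @24: flags [8B, align 8] → 32; size 32, align 8
@0: m7 [1B, align 1] → 1
+7 pad (align 8)
@8: m6 [8B, align 8] → 16
@16: m9 [32B, align 8] → 48
@48: m17 [1B, align 1] → 49
@49: c [1B, align 1] → 50
@50: m2 [13B, align 1] → 63
@63: m8 [1B, align 1] → 64
@64: m12 [72B, align 8] → 136
@136: m1 [1B, align 1] → 137
+7 tail pad (align 8)
size 144, align 8
array of 19: 19 × 144 = 2736

2736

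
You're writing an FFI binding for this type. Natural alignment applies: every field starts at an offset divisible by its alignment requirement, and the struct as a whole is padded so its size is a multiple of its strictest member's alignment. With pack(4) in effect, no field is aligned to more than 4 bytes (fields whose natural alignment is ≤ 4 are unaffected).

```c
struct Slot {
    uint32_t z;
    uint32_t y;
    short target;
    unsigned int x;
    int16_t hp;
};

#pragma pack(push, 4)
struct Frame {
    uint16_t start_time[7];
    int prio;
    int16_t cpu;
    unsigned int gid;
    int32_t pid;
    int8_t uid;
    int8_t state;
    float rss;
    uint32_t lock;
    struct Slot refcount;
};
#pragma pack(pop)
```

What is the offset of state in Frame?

33

Slot: @0: z [4B, align 4] → 4; @4: y [4B, align 4] → 8; @8: target [2B, align 2] → 10; +2 pad (align 4); @12: x [4B, align 4] → 16; @16: hp [2B, align 2] → 18; +2 tail pad (align 4); size 20, align 4
@0: start_time [14B, align 2] → 14
+2 pad (align 4)
@16: prio [4B, align 4] → 20
@20: cpu [2B, align 2] → 22
+2 pad (align 4)
@24: gid [4B, align 4] → 28
@28: pid [4B, align 4] → 32
@32: uid [1B, align 1] → 33
@33: state [1B, align 1] → 34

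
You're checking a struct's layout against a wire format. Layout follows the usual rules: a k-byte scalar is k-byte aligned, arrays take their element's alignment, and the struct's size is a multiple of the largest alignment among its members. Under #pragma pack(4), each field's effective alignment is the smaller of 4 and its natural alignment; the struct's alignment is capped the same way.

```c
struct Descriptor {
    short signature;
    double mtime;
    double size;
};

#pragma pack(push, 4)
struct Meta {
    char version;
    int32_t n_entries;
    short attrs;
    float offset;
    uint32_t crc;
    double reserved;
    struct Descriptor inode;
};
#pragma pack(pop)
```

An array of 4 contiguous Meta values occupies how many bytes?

208

Descriptor: signature at 0 (size 2, align 2) → ends 2; pad 6 to align 8 for mtime; mtime at 8 (size 8, align 8) → ends 16; size at 16 (size 8, align 8) → ends 24; total 24 bytes, alignment 8
version at 0 (size 1, align 1) → ends 1
pad 3 to align 4 for n_entries
n_entries at 4 (size 4, align 4) → ends 8
attrs at 8 (size 2, align 2) → ends 10
pad 2 to align 4 for offset
offset at 12 (size 4, align 4) → ends 16
crc at 16 (size 4, align 4) → ends 20
reserved at 20 (size 8, align 4) → ends 28
inode at 28 (size 24, align 4) → ends 52
total 52 bytes, alignment 4
array of 4: 4 × 52 = 208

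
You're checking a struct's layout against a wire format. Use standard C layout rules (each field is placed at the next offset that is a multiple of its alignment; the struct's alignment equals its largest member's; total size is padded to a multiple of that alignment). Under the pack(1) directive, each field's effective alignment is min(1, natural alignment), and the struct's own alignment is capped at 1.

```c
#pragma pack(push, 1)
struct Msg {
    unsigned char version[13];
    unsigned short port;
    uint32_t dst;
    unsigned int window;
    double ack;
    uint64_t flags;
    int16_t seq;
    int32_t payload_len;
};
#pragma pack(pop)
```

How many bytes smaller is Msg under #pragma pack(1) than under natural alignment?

3

natural layout:
  0..13  version  (13B, 1-aligned)
  13..14  -- padding (1B)
  14..16  port  (2B, 2-aligned)
  16..20  dst  (4B, 4-aligned)
  20..24  window  (4B, 4-aligned)
  24..32  ack  (8B, 8-aligned)
  32..40  flags  (8B, 8-aligned)
  40..42  seq  (2B, 2-aligned)
  42..44  -- padding (2B)
  44..48  payload_len  (4B, 4-aligned)
  sizeof = 48, alignof = 8
packed(1) layout:
  0..13  version  (13B, 1-aligned)
  13..15  port  (2B, 1-aligned)
  15..19  dst  (4B, 1-aligned)
  19..23  window  (4B, 1-aligned)
  23..31  ack  (8B, 1-aligned)
  31..39  flags  (8B, 1-aligned)
  39..41  seq  (2B, 1-aligned)
  41..45  payload_len  (4B, 1-aligned)
  sizeof = 45, alignof = 1
48 − 45 = 3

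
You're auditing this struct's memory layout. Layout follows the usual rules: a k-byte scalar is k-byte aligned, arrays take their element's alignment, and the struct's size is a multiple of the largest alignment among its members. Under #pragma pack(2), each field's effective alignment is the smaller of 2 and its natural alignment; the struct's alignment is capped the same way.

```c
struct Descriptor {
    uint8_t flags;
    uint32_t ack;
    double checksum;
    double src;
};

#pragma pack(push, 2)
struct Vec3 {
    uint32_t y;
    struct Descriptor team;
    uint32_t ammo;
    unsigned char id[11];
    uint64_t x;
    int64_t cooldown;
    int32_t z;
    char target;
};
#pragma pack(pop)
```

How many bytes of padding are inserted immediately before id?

Descriptor: 0..1  flags  (1B, 1-aligned); 1..4  -- padding (3B); 4..8  ack  (4B, 4-aligned); 8..16  checksum  (8B, 8-aligned); 16..24  src  (8B, 8-aligned); sizeof = 24, alignof = 8
0..4  y  (4B, 2-aligned)
4..28  team  (24B, 2-aligned)
28..32  ammo  (4B, 2-aligned)
32..43  id  (11B, 1-aligned)

0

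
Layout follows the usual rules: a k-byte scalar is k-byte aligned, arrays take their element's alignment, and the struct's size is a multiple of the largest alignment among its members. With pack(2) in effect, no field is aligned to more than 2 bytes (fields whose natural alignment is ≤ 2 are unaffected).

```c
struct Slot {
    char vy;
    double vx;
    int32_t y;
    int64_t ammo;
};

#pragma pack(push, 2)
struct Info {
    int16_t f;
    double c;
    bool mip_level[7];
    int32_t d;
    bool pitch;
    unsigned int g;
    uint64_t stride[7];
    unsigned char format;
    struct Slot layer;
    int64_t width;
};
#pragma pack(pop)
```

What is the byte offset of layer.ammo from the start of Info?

Slot: 0..1  vy  (1B, 1-aligned); 1..8  -- padding (7B); 8..16  vx  (8B, 8-aligned); 16..20  y  (4B, 4-aligned); 20..24  -- padding (4B); 24..32  ammo  (8B, 8-aligned); sizeof = 32, alignof = 8
0..2  f  (2B, 2-aligned)
2..10  c  (8B, 2-aligned)
10..17  mip_level  (7B, 1-aligned)
17..18  -- padding (1B)
18..22  d  (4B, 2-aligned)
22..23  pitch  (1B, 1-aligned)
23..24  -- padding (1B)
24..28  g  (4B, 2-aligned)
28..84  stride  (56B, 2-aligned)
84..85  format  (1B, 1-aligned)
85..86  -- padding (1B)
86..118  layer  (32B, 2-aligned)
within Slot: ammo at 24
86 + 24 = 110

110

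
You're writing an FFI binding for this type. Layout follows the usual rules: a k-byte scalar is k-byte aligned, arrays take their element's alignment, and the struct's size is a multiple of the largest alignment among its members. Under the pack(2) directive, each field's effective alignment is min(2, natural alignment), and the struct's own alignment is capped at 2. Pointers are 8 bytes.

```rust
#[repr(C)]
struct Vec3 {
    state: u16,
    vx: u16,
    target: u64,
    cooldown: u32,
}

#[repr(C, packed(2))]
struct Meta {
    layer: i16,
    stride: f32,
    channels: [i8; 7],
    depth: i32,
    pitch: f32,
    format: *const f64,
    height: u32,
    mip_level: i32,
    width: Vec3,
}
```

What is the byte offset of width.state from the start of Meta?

38

Vec3: state at 0 (size 2, align 2) → ends 2; vx at 2 (size 2, align 2) → ends 4; pad 4 to align 8 for target; target at 8 (size 8, align 8) → ends 16; cooldown at 16 (size 4, align 4) → ends 20; tail pad 4 to reach multiple of 8; total 24 bytes, alignment 8
layer at 0 (size 2, align 2) → ends 2
stride at 2 (size 4, align 2) → ends 6
channels at 6 (size 7, align 1) → ends 13
pad 1 to align 2 for depth
depth at 14 (size 4, align 2) → ends 18
pitch at 18 (size 4, align 2) → ends 22
format at 22 (size 8, align 2) → ends 30
height at 30 (size 4, align 2) → ends 34
mip_level at 34 (size 4, align 2) → ends 38
width at 38 (size 24, align 2) → ends 62
within Vec3: state at 0
38 + 0 = 38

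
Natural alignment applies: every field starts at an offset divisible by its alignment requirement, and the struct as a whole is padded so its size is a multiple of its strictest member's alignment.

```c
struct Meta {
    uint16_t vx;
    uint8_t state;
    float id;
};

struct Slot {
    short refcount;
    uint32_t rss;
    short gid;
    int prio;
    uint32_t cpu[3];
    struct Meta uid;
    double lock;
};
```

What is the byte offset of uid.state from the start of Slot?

30

Meta: vx at 0 (size 2, align 2) → ends 2; state at 2 (size 1, align 1) → ends 3; pad 1 to align 4 for id; id at 4 (size 4, align 4) → ends 8; total 8 bytes, alignment 4
refcount at 0 (size 2, align 2) → ends 2
pad 2 to align 4 for rss
rss at 4 (size 4, align 4) → ends 8
gid at 8 (size 2, align 2) → ends 10
pad 2 to align 4 for prio
prio at 12 (size 4, align 4) → ends 16
cpu at 16 (size 12, align 4) → ends 28
uid at 28 (size 8, align 4) → ends 36
within Meta: state at 2
28 + 2 = 30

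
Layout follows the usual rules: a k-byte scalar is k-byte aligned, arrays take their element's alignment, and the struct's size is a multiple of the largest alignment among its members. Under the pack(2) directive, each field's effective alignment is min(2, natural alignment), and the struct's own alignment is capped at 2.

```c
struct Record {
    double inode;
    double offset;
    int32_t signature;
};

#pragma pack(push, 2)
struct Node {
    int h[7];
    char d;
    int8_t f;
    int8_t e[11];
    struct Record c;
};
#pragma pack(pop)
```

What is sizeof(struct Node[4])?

264

Record: 0..8  inode  (8B, 8-aligned); 8..16  offset  (8B, 8-aligned); 16..20  signature  (4B, 4-aligned); 20..24  -- tail padding (4B); sizeof = 24, alignof = 8
0..28  h  (28B, 2-aligned)
28..29  d  (1B, 1-aligned)
29..30  f  (1B, 1-aligned)
30..41  e  (11B, 1-aligned)
41..42  -- padding (1B)
42..66  c  (24B, 2-aligned)
sizeof = 66, alignof = 2
array of 4: 4 × 66 = 264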